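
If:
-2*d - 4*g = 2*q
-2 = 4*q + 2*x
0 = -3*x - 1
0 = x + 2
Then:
No Solution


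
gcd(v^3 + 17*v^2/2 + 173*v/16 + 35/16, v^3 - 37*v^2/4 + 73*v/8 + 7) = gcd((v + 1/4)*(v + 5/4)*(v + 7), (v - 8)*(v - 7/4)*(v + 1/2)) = 1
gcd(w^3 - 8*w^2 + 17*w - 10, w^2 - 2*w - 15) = w - 5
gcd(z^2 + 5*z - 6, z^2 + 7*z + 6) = z + 6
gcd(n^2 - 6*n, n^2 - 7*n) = n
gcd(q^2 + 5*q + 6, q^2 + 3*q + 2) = q + 2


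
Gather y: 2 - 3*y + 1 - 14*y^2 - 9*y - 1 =-14*y^2 - 12*y + 2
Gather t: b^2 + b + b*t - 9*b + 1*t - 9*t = b^2 - 8*b + t*(b - 8)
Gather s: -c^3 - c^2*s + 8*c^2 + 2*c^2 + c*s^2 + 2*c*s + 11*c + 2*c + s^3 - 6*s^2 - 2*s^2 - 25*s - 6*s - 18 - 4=-c^3 + 10*c^2 + 13*c + s^3 + s^2*(c - 8) + s*(-c^2 + 2*c - 31) - 22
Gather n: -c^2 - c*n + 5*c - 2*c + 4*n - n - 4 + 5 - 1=-c^2 + 3*c + n*(3 - c)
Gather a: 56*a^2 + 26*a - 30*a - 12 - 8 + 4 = 56*a^2 - 4*a - 16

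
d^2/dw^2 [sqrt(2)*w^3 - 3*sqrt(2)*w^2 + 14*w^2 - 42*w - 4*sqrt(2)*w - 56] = 6*sqrt(2)*w - 6*sqrt(2) + 28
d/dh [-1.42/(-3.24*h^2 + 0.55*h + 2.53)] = (0.781 - 9.2016*h)/(-3.24*h^2 + 0.55*h + 2.53)^2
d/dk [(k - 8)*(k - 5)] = 2*k - 13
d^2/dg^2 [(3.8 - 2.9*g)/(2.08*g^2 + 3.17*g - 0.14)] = (-(2.9*g - 3.8)*(4.16*g + 3.17)*(8.32*g + 6.34) + (36.192*g + 2.578)*(2.08*g^2 + 3.17*g - 0.14))/(2.08*g^2 + 3.17*g - 0.14)^3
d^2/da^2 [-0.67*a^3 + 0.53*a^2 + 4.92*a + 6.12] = 1.06 - 4.02*a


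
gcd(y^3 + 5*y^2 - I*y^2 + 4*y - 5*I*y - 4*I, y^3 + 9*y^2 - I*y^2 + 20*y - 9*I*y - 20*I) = y^2 + y*(4 - I) - 4*I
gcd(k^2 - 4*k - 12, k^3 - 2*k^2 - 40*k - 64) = k + 2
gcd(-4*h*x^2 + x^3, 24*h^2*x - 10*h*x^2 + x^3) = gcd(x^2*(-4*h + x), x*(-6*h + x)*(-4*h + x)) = -4*h*x + x^2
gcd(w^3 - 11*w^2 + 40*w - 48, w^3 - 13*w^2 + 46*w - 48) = w - 3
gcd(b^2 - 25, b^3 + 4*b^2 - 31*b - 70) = b - 5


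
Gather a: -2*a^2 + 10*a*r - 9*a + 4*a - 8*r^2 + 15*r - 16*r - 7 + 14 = -2*a^2 + a*(10*r - 5) - 8*r^2 - r + 7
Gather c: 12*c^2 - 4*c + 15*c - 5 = 12*c^2 + 11*c - 5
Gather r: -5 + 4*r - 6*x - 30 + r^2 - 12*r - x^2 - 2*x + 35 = r^2 - 8*r - x^2 - 8*x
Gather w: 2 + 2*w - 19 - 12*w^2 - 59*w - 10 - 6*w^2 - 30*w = -18*w^2 - 87*w - 27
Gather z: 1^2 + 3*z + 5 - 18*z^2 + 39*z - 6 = -18*z^2 + 42*z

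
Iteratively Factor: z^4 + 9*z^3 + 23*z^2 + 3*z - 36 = (z - 1)*(z^3 + 10*z^2 + 33*z + 36) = (z - 1)*(z + 3)*(z^2 + 7*z + 12) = (z - 1)*(z + 3)*(z + 4)*(z + 3)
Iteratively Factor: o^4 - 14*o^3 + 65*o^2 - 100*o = (o - 4)*(o^3 - 10*o^2 + 25*o) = (o - 5)*(o - 4)*(o^2 - 5*o) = o*(o - 5)*(o - 4)*(o - 5)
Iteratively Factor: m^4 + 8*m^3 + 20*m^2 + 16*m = (m)*(m^3 + 8*m^2 + 20*m + 16) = m*(m + 4)*(m^2 + 4*m + 4) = m*(m + 2)*(m + 4)*(m + 2)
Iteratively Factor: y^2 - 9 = (y + 3)*(y - 3)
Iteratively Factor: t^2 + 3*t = (t + 3)*(t)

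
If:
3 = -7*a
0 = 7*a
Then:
No Solution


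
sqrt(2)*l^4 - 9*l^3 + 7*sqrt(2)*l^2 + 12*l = l*(l - 3*sqrt(2))*(l - 2*sqrt(2))*(sqrt(2)*l + 1)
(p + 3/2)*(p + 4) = p^2 + 11*p/2 + 6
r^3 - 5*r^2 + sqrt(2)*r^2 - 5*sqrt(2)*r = r*(r - 5)*(r + sqrt(2))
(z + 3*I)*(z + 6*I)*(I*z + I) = I*z^3 - 9*z^2 + I*z^2 - 9*z - 18*I*z - 18*I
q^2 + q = q*(q + 1)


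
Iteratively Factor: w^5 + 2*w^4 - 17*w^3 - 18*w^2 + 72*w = (w + 4)*(w^4 - 2*w^3 - 9*w^2 + 18*w) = (w - 3)*(w + 4)*(w^3 + w^2 - 6*w) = (w - 3)*(w + 3)*(w + 4)*(w^2 - 2*w) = (w - 3)*(w - 2)*(w + 3)*(w + 4)*(w)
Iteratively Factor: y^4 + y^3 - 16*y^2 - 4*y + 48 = (y + 2)*(y^3 - y^2 - 14*y + 24) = (y - 3)*(y + 2)*(y^2 + 2*y - 8) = (y - 3)*(y - 2)*(y + 2)*(y + 4)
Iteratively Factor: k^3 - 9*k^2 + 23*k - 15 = (k - 5)*(k^2 - 4*k + 3) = (k - 5)*(k - 1)*(k - 3)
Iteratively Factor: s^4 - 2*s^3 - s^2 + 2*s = (s + 1)*(s^3 - 3*s^2 + 2*s) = s*(s + 1)*(s^2 - 3*s + 2) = s*(s - 2)*(s + 1)*(s - 1)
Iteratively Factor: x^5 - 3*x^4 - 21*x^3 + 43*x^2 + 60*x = (x - 5)*(x^4 + 2*x^3 - 11*x^2 - 12*x) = (x - 5)*(x + 1)*(x^3 + x^2 - 12*x) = (x - 5)*(x + 1)*(x + 4)*(x^2 - 3*x) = x*(x - 5)*(x + 1)*(x + 4)*(x - 3)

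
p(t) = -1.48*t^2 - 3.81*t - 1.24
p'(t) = -2.96*t - 3.81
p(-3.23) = -4.37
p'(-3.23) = 5.75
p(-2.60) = -1.34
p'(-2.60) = 3.89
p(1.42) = -9.63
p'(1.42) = -8.01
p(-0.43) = 0.12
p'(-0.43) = -2.54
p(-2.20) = -0.02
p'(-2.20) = 2.70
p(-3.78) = -7.99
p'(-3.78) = 7.38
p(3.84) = -37.69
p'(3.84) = -15.18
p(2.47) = -19.68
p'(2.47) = -11.12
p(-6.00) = -31.66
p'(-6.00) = 13.95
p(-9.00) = -86.83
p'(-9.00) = 22.83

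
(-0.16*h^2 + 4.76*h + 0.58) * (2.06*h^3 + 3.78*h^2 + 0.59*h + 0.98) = -0.3296*h^5 + 9.2008*h^4 + 19.0932*h^3 + 4.844*h^2 + 5.007*h + 0.5684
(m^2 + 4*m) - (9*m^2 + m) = -8*m^2 + 3*m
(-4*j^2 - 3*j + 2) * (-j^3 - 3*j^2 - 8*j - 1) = 4*j^5 + 15*j^4 + 39*j^3 + 22*j^2 - 13*j - 2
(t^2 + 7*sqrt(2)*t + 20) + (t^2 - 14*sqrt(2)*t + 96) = 2*t^2 - 7*sqrt(2)*t + 116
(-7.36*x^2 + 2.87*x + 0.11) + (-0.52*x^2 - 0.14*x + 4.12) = -7.88*x^2 + 2.73*x + 4.23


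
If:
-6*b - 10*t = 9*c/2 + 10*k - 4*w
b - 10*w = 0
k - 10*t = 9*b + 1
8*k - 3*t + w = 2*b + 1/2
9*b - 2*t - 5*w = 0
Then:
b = -50/2649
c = 370/2649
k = 74/2649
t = -425/5298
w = -5/2649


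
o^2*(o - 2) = o^3 - 2*o^2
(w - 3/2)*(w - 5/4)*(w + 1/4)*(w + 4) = w^4 + 3*w^3/2 - 141*w^2/16 + 167*w/32 + 15/8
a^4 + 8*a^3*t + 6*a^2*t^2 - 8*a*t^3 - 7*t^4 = (a - t)*(a + t)^2*(a + 7*t)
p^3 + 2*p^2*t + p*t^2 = p*(p + t)^2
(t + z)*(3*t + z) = 3*t^2 + 4*t*z + z^2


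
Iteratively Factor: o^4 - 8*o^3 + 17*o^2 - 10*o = (o - 2)*(o^3 - 6*o^2 + 5*o) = (o - 2)*(o - 1)*(o^2 - 5*o) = (o - 5)*(o - 2)*(o - 1)*(o)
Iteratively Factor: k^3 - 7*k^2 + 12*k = (k - 3)*(k^2 - 4*k) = (k - 4)*(k - 3)*(k)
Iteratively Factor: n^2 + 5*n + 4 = (n + 4)*(n + 1)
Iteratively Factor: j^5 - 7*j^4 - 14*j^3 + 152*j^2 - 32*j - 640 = (j + 2)*(j^4 - 9*j^3 + 4*j^2 + 144*j - 320) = (j - 4)*(j + 2)*(j^3 - 5*j^2 - 16*j + 80) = (j - 4)*(j + 2)*(j + 4)*(j^2 - 9*j + 20) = (j - 5)*(j - 4)*(j + 2)*(j + 4)*(j - 4)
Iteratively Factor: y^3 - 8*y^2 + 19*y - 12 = (y - 4)*(y^2 - 4*y + 3) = (y - 4)*(y - 1)*(y - 3)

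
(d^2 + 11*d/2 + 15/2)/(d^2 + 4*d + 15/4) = 2*(d + 3)/(2*d + 3)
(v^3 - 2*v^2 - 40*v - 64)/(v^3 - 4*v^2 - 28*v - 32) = (v + 4)/(v + 2)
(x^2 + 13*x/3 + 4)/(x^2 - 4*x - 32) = (x^2 + 13*x/3 + 4)/(x^2 - 4*x - 32)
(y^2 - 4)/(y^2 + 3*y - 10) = (y + 2)/(y + 5)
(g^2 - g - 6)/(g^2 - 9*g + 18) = (g + 2)/(g - 6)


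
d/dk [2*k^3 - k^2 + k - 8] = 6*k^2 - 2*k + 1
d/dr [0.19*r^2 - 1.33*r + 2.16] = 0.38*r - 1.33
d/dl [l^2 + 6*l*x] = 2*l + 6*x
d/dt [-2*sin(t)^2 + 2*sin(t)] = -2*sin(2*t) + 2*cos(t)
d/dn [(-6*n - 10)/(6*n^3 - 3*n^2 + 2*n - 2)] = 2*(36*n^3 + 81*n^2 - 30*n + 16)/(36*n^6 - 36*n^5 + 33*n^4 - 36*n^3 + 16*n^2 - 8*n + 4)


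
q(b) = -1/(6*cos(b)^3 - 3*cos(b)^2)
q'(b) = -(18*sin(b)*cos(b)^2 - 6*sin(b)*cos(b))/(6*cos(b)^3 - 3*cos(b)^2)^2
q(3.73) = 0.18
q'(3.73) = 0.32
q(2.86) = 0.12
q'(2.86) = -0.10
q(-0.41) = -0.48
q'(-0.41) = 0.87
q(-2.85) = 0.12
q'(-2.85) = 0.10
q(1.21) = 9.10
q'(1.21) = -9.69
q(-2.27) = 0.35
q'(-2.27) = 1.07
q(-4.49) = 4.75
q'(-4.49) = -48.49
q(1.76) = 6.85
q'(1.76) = -81.29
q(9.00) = 0.14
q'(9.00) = -0.17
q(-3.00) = 0.11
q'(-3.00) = 0.04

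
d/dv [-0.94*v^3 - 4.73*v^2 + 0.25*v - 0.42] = -2.82*v^2 - 9.46*v + 0.25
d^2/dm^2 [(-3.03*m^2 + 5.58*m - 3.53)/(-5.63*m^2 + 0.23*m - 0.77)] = (1.13686837721616e-13*m^4 - 345.89031*m^3 + 592.528224*m^2 + 117.713166*m - 28.615794)/(178.453547*m^6 - 21.870861*m^5 + 74.11332*m^4 - 5.994605*m^3 + 10.13628*m^2 - 0.409101*m + 0.456533)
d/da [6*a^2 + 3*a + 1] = 12*a + 3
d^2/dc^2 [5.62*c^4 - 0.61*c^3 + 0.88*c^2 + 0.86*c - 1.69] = 67.44*c^2 - 3.66*c + 1.76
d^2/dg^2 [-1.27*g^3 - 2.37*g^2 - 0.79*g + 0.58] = -7.62*g - 4.74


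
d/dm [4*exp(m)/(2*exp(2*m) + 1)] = (4 - 8*exp(2*m))*exp(m)/(4*exp(4*m) + 4*exp(2*m) + 1)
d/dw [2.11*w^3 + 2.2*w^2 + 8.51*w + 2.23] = 6.33*w^2 + 4.4*w + 8.51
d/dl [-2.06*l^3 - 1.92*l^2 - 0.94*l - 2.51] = -6.18*l^2 - 3.84*l - 0.94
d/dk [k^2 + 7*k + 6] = 2*k + 7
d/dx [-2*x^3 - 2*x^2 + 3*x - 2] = -6*x^2 - 4*x + 3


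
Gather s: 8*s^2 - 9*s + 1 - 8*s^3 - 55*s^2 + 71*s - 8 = -8*s^3 - 47*s^2 + 62*s - 7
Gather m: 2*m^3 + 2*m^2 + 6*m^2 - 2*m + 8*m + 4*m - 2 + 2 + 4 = 2*m^3 + 8*m^2 + 10*m + 4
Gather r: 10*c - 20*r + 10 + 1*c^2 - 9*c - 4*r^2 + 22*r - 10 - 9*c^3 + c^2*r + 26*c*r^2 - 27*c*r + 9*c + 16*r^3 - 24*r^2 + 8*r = -9*c^3 + c^2 + 10*c + 16*r^3 + r^2*(26*c - 28) + r*(c^2 - 27*c + 10)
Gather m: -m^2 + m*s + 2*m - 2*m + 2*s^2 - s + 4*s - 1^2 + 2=-m^2 + m*s + 2*s^2 + 3*s + 1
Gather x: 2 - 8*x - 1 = 1 - 8*x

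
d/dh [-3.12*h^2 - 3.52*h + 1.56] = -6.24*h - 3.52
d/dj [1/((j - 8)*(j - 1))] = (9 - 2*j)/(j^4 - 18*j^3 + 97*j^2 - 144*j + 64)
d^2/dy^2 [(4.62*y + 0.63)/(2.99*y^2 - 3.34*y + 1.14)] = ((27.0942 - 82.8828*y)*(2.99*y^2 - 3.34*y + 1.14) + (4.62*y + 0.63)*(5.98*y - 3.34)*(11.96*y - 6.68))/(2.99*y^2 - 3.34*y + 1.14)^3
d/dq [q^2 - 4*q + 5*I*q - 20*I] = 2*q - 4 + 5*I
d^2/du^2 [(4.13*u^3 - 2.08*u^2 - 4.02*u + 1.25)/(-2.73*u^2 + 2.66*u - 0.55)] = (5.6843418860808e-14*u^5 + 44.0883379999999*u^3 - 38.38233*u^2 + 10.75137*u - 0.914330000000003)/(20.346417*u^6 - 59.474142*u^5 + 70.246449*u^4 - 42.785036*u^3 + 14.152215*u^2 - 2.41395*u + 0.166375)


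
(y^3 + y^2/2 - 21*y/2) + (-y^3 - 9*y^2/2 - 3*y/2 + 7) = -4*y^2 - 12*y + 7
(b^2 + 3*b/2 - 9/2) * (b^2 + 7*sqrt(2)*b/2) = b^4 + 3*b^3/2 + 7*sqrt(2)*b^3/2 - 9*b^2/2 + 21*sqrt(2)*b^2/4 - 63*sqrt(2)*b/4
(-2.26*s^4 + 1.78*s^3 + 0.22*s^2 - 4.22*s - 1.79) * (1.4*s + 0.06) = -3.164*s^5 + 2.3564*s^4 + 0.4148*s^3 - 5.8948*s^2 - 2.7592*s - 0.1074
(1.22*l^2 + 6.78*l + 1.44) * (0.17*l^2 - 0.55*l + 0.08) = 0.2074*l^4 + 0.4816*l^3 - 3.3866*l^2 - 0.2496*l + 0.1152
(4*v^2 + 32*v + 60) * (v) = 4*v^3 + 32*v^2 + 60*v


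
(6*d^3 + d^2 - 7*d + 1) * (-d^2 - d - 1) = -6*d^5 - 7*d^4 + 5*d^2 + 6*d - 1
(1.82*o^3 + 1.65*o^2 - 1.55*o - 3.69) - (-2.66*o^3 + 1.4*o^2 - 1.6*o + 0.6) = 4.48*o^3 + 0.25*o^2 + 0.05*o - 4.29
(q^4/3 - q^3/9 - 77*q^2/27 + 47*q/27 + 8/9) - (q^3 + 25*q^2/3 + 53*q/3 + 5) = q^4/3 - 10*q^3/9 - 302*q^2/27 - 430*q/27 - 37/9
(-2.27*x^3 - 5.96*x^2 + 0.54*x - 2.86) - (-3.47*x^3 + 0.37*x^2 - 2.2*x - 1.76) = 1.2*x^3 - 6.33*x^2 + 2.74*x - 1.1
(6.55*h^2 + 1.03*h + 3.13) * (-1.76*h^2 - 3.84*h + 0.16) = -11.528*h^4 - 26.9648*h^3 - 8.416*h^2 - 11.8544*h + 0.5008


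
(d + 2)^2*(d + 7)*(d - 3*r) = d^4 - 3*d^3*r + 11*d^3 - 33*d^2*r + 32*d^2 - 96*d*r + 28*d - 84*r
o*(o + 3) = o^2 + 3*o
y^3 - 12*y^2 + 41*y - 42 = (y - 7)*(y - 3)*(y - 2)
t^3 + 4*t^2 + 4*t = t*(t + 2)^2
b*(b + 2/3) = b^2 + 2*b/3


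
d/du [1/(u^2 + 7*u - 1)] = (-2*u - 7)/(u^2 + 7*u - 1)^2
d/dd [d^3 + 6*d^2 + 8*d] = 3*d^2 + 12*d + 8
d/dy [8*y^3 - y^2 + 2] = 2*y*(12*y - 1)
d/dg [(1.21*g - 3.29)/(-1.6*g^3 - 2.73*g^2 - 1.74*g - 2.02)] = (3.872*g^3 - 12.4887*g^2 - 17.9634*g - 8.1688)/(2.56*g^6 + 8.736*g^5 + 13.0209*g^4 + 15.9644*g^3 + 14.0568*g^2 + 7.0296*g + 4.0804)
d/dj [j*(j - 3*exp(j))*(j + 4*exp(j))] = j^2*exp(j) + 3*j^2 - 24*j*exp(2*j) + 2*j*exp(j) - 12*exp(2*j)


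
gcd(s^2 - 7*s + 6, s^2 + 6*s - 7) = s - 1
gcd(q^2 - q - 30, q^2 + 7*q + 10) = q + 5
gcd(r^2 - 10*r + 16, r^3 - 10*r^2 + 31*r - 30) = r - 2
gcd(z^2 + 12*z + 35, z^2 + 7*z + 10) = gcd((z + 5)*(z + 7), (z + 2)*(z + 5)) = z + 5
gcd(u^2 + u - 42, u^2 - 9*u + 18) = u - 6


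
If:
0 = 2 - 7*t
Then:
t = 2/7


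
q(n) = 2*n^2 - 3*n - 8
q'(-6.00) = -27.00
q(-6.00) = 82.00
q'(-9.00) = -39.00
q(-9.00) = 181.00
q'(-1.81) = -10.24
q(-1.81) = 3.98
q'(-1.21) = -7.84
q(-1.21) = -1.44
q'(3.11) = 9.44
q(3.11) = 2.01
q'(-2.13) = -11.52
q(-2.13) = 7.46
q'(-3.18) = -15.72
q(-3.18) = 21.76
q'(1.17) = 1.68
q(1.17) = -8.77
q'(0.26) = -1.96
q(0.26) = -8.64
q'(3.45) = 10.80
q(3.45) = 5.46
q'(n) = 4*n - 3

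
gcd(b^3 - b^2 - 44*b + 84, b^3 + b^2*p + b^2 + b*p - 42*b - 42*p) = b^2 + b - 42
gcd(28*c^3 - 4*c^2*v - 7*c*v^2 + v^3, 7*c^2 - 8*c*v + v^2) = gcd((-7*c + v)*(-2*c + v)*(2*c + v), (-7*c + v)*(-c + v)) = -7*c + v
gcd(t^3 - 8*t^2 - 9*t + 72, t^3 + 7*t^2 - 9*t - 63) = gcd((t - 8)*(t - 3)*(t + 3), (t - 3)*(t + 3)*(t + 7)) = t^2 - 9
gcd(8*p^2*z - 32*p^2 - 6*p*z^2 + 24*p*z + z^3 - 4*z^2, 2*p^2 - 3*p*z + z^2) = -2*p + z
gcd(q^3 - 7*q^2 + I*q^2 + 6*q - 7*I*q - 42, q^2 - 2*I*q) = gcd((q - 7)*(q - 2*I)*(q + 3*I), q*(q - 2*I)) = q - 2*I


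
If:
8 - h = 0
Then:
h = 8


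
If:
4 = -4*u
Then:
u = -1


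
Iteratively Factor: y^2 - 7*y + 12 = (y - 3)*(y - 4)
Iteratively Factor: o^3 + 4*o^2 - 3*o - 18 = (o + 3)*(o^2 + o - 6) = (o + 3)^2*(o - 2)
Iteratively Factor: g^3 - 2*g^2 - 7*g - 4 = (g - 4)*(g^2 + 2*g + 1) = (g - 4)*(g + 1)*(g + 1)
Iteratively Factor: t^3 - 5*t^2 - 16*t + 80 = (t - 5)*(t^2 - 16) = (t - 5)*(t + 4)*(t - 4)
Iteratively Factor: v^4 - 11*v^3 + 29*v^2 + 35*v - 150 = (v - 5)*(v^3 - 6*v^2 - v + 30) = (v - 5)*(v - 3)*(v^2 - 3*v - 10) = (v - 5)*(v - 3)*(v + 2)*(v - 5)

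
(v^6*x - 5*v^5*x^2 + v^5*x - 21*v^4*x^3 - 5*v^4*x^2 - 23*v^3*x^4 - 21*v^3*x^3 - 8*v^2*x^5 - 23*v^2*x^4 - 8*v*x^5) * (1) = v^6*x - 5*v^5*x^2 + v^5*x - 21*v^4*x^3 - 5*v^4*x^2 - 23*v^3*x^4 - 21*v^3*x^3 - 8*v^2*x^5 - 23*v^2*x^4 - 8*v*x^5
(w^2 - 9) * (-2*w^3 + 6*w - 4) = -2*w^5 + 24*w^3 - 4*w^2 - 54*w + 36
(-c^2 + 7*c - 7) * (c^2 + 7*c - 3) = -c^4 + 45*c^2 - 70*c + 21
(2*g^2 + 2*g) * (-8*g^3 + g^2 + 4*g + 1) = -16*g^5 - 14*g^4 + 10*g^3 + 10*g^2 + 2*g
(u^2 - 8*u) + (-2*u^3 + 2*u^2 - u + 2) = -2*u^3 + 3*u^2 - 9*u + 2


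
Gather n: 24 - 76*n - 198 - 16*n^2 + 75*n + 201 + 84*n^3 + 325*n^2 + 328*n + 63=84*n^3 + 309*n^2 + 327*n + 90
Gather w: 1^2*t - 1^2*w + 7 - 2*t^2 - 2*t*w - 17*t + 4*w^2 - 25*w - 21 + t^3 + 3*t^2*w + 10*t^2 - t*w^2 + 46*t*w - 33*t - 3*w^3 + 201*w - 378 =t^3 + 8*t^2 - 49*t - 3*w^3 + w^2*(4 - t) + w*(3*t^2 + 44*t + 175) - 392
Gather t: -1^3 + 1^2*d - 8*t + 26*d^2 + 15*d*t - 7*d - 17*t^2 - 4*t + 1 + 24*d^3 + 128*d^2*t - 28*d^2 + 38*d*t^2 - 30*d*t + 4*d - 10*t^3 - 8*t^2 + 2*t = 24*d^3 - 2*d^2 - 2*d - 10*t^3 + t^2*(38*d - 25) + t*(128*d^2 - 15*d - 10)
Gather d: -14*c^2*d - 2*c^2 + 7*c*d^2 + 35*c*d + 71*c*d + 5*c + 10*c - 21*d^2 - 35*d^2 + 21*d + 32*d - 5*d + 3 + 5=-2*c^2 + 15*c + d^2*(7*c - 56) + d*(-14*c^2 + 106*c + 48) + 8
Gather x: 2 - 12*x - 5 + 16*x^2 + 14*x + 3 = 16*x^2 + 2*x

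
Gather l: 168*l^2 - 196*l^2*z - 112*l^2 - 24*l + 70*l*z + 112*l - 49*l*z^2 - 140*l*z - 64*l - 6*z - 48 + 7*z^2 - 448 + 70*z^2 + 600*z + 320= l^2*(56 - 196*z) + l*(-49*z^2 - 70*z + 24) + 77*z^2 + 594*z - 176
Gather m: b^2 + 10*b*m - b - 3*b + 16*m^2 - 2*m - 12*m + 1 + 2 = b^2 - 4*b + 16*m^2 + m*(10*b - 14) + 3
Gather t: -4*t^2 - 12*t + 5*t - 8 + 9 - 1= -4*t^2 - 7*t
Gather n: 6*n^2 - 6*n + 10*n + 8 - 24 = 6*n^2 + 4*n - 16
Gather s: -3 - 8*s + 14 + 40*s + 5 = 32*s + 16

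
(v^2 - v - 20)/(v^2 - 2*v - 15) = (v + 4)/(v + 3)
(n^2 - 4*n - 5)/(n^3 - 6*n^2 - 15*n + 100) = (n + 1)/(n^2 - n - 20)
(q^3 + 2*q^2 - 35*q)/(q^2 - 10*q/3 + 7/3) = 3*q*(q^2 + 2*q - 35)/(3*q^2 - 10*q + 7)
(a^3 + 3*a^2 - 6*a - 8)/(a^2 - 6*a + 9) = (a^3 + 3*a^2 - 6*a - 8)/(a^2 - 6*a + 9)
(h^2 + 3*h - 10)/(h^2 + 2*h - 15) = (h - 2)/(h - 3)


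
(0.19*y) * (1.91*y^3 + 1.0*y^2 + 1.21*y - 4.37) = 0.3629*y^4 + 0.19*y^3 + 0.2299*y^2 - 0.8303*y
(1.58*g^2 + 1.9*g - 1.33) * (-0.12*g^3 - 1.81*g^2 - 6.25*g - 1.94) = -0.1896*g^5 - 3.0878*g^4 - 13.1544*g^3 - 12.5329*g^2 + 4.6265*g + 2.5802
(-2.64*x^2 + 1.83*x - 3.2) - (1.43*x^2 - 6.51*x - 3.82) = -4.07*x^2 + 8.34*x + 0.62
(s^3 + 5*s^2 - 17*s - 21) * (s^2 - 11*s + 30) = s^5 - 6*s^4 - 42*s^3 + 316*s^2 - 279*s - 630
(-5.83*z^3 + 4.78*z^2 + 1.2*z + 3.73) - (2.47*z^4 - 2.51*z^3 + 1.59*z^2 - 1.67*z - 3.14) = -2.47*z^4 - 3.32*z^3 + 3.19*z^2 + 2.87*z + 6.87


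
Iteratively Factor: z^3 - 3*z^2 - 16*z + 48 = (z - 3)*(z^2 - 16) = (z - 4)*(z - 3)*(z + 4)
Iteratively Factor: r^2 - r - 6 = (r + 2)*(r - 3)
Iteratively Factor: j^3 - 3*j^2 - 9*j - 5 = (j + 1)*(j^2 - 4*j - 5) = (j - 5)*(j + 1)*(j + 1)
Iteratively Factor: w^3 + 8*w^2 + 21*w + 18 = (w + 3)*(w^2 + 5*w + 6) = (w + 3)^2*(w + 2)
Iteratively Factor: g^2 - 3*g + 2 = (g - 2)*(g - 1)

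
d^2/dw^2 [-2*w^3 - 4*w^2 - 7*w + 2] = -12*w - 8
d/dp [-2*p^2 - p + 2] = -4*p - 1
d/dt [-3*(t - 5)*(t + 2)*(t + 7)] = -9*t^2 - 24*t + 93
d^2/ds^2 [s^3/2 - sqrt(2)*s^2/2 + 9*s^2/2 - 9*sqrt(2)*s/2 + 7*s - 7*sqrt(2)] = 3*s - sqrt(2) + 9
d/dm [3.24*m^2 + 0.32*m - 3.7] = 6.48*m + 0.32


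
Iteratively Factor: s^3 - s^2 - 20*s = (s - 5)*(s^2 + 4*s) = (s - 5)*(s + 4)*(s)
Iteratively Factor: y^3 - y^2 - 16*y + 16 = (y - 4)*(y^2 + 3*y - 4) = (y - 4)*(y + 4)*(y - 1)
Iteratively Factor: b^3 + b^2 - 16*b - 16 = (b + 4)*(b^2 - 3*b - 4) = (b + 1)*(b + 4)*(b - 4)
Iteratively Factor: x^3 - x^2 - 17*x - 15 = (x + 1)*(x^2 - 2*x - 15) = (x + 1)*(x + 3)*(x - 5)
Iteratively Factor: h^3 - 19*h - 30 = (h + 3)*(h^2 - 3*h - 10) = (h - 5)*(h + 3)*(h + 2)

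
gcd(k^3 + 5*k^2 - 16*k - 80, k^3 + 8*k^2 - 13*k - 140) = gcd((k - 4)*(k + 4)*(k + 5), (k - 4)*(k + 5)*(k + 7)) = k^2 + k - 20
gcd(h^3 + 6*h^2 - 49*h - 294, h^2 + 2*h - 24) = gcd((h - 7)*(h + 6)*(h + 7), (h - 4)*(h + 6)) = h + 6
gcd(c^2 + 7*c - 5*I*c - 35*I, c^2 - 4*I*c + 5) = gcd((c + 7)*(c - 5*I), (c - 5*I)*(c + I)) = c - 5*I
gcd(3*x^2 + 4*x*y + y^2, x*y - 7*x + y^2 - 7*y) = x + y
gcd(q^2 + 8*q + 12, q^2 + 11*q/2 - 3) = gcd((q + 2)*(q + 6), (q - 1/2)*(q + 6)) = q + 6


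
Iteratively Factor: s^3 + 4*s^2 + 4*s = (s + 2)*(s^2 + 2*s) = s*(s + 2)*(s + 2)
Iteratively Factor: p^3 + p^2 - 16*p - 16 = (p + 4)*(p^2 - 3*p - 4) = (p + 1)*(p + 4)*(p - 4)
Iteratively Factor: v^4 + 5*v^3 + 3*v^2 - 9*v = (v + 3)*(v^3 + 2*v^2 - 3*v) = (v - 1)*(v + 3)*(v^2 + 3*v) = v*(v - 1)*(v + 3)*(v + 3)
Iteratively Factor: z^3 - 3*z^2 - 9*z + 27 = (z + 3)*(z^2 - 6*z + 9) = (z - 3)*(z + 3)*(z - 3)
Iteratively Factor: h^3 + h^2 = (h + 1)*(h^2) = h*(h + 1)*(h)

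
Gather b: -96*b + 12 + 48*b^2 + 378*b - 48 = 48*b^2 + 282*b - 36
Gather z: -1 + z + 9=z + 8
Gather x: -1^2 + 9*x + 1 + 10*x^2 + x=10*x^2 + 10*x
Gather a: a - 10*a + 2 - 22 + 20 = -9*a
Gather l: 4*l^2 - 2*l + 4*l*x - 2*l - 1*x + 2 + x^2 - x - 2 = 4*l^2 + l*(4*x - 4) + x^2 - 2*x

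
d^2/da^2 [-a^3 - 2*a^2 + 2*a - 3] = -6*a - 4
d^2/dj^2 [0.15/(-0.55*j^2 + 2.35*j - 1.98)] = (0.09075*j^2 - 0.38775*j - 0.15*(1.1*j - 2.35)*(2.2*j - 4.7) + 0.3267)/(0.55*j^2 - 2.35*j + 1.98)^3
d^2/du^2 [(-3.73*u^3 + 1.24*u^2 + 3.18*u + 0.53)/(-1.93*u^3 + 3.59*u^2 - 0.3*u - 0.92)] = (42.4503500000001*u^6 - 84.0291120000001*u^5 + 33.3411360000001*u^4 + 33.9332439999999*u^3 + 6.53556600000002*u^2 - 35.003724*u - 3.94008)/(7.189057*u^9 - 40.117173*u^8 + 77.974509*u^7 - 48.459215*u^6 - 26.126034*u^5 + 37.797936*u^4 - 1.017384*u^3 - 8.867328*u^2 + 0.76176*u + 0.778688)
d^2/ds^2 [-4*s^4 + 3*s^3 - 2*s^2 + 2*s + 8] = -48*s^2 + 18*s - 4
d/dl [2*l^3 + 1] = 6*l^2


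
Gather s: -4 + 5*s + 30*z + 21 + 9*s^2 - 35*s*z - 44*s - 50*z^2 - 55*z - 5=9*s^2 + s*(-35*z - 39) - 50*z^2 - 25*z + 12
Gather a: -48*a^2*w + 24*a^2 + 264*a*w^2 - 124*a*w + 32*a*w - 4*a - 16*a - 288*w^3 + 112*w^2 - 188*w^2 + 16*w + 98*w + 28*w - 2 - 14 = a^2*(24 - 48*w) + a*(264*w^2 - 92*w - 20) - 288*w^3 - 76*w^2 + 142*w - 16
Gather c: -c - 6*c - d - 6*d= -7*c - 7*d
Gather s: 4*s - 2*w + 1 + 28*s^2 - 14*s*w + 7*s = 28*s^2 + s*(11 - 14*w) - 2*w + 1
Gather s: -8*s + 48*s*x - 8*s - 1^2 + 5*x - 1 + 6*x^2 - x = s*(48*x - 16) + 6*x^2 + 4*x - 2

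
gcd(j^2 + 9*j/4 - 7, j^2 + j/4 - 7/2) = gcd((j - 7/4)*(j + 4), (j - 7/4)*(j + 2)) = j - 7/4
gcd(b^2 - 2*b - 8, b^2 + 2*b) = b + 2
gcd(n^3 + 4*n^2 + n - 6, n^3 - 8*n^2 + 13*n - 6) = n - 1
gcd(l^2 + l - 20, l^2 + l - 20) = l^2 + l - 20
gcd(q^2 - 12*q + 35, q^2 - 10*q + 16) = 1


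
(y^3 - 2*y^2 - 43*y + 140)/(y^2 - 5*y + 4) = (y^2 + 2*y - 35)/(y - 1)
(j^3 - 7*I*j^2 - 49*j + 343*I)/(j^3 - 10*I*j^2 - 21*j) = (j^2 - 49)/(j*(j - 3*I))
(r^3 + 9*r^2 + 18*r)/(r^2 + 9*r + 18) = r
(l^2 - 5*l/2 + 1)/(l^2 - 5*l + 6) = (l - 1/2)/(l - 3)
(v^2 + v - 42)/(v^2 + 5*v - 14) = (v - 6)/(v - 2)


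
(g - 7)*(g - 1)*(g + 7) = g^3 - g^2 - 49*g + 49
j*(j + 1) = j^2 + j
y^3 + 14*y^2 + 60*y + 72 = (y + 2)*(y + 6)^2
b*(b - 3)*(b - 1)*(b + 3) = b^4 - b^3 - 9*b^2 + 9*b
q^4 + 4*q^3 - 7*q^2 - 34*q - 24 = (q - 3)*(q + 1)*(q + 2)*(q + 4)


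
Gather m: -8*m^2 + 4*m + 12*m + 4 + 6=-8*m^2 + 16*m + 10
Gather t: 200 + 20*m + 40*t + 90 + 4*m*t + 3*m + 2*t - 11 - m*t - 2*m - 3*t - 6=21*m + t*(3*m + 39) + 273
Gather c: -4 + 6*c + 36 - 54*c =32 - 48*c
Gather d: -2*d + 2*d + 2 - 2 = 0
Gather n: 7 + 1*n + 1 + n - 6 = 2*n + 2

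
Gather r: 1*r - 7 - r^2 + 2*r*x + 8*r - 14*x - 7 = -r^2 + r*(2*x + 9) - 14*x - 14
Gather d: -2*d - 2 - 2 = -2*d - 4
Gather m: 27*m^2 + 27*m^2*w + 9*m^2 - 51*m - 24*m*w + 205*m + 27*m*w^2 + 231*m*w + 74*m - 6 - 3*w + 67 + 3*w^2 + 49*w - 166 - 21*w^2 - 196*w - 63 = m^2*(27*w + 36) + m*(27*w^2 + 207*w + 228) - 18*w^2 - 150*w - 168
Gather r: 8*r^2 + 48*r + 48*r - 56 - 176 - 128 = 8*r^2 + 96*r - 360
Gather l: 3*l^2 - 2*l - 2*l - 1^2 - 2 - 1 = 3*l^2 - 4*l - 4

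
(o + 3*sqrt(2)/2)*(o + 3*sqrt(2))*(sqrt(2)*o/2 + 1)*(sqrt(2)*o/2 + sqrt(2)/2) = o^4/2 + o^3/2 + 11*sqrt(2)*o^3/4 + 11*sqrt(2)*o^2/4 + 9*o^2 + 9*sqrt(2)*o/2 + 9*o + 9*sqrt(2)/2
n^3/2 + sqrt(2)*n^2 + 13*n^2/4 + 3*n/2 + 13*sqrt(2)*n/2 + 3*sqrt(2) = (n/2 + sqrt(2))*(n + 1/2)*(n + 6)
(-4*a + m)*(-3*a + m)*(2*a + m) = 24*a^3 - 2*a^2*m - 5*a*m^2 + m^3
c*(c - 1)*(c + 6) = c^3 + 5*c^2 - 6*c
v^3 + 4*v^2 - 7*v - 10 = (v - 2)*(v + 1)*(v + 5)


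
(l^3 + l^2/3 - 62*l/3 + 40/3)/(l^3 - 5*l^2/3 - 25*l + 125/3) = (3*l^2 - 14*l + 8)/(3*l^2 - 20*l + 25)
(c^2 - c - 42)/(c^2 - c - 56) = (-c^2 + c + 42)/(-c^2 + c + 56)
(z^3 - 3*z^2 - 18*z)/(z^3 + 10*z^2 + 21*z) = (z - 6)/(z + 7)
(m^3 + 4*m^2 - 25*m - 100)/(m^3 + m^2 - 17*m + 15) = (m^2 - m - 20)/(m^2 - 4*m + 3)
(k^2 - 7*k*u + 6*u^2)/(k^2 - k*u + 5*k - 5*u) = (k - 6*u)/(k + 5)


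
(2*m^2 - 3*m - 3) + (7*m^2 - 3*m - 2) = 9*m^2 - 6*m - 5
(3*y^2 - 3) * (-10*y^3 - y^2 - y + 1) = -30*y^5 - 3*y^4 + 27*y^3 + 6*y^2 + 3*y - 3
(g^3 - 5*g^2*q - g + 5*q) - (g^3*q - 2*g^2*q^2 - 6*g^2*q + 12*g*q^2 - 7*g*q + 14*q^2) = -g^3*q + g^3 + 2*g^2*q^2 + g^2*q - 12*g*q^2 + 7*g*q - g - 14*q^2 + 5*q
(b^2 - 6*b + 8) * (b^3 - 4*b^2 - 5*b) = b^5 - 10*b^4 + 27*b^3 - 2*b^2 - 40*b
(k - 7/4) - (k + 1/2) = -9/4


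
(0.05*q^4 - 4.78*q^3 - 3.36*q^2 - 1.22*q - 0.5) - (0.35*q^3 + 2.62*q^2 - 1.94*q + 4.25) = 0.05*q^4 - 5.13*q^3 - 5.98*q^2 + 0.72*q - 4.75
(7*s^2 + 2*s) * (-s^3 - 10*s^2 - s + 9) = -7*s^5 - 72*s^4 - 27*s^3 + 61*s^2 + 18*s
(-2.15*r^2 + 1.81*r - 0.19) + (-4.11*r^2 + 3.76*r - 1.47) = -6.26*r^2 + 5.57*r - 1.66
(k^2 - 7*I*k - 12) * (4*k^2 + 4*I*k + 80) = 4*k^4 - 24*I*k^3 + 60*k^2 - 608*I*k - 960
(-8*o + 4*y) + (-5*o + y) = -13*o + 5*y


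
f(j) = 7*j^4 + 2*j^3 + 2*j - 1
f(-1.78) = 54.43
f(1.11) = 14.58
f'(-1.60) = -97.33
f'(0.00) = 2.00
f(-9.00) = 44450.00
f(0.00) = -1.00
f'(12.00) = 49250.00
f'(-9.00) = -19924.00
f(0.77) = 3.91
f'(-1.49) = -77.30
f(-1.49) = 23.91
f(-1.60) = 33.48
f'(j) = 28*j^3 + 6*j^2 + 2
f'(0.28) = 3.09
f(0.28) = -0.35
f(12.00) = 148631.00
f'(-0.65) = -3.15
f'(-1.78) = -136.90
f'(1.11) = 47.69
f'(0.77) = 18.34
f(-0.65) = -1.60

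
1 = 1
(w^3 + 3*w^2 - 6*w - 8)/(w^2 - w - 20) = (w^2 - w - 2)/(w - 5)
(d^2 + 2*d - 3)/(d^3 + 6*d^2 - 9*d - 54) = (d - 1)/(d^2 + 3*d - 18)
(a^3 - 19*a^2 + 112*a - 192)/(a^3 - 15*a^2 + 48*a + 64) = (a - 3)/(a + 1)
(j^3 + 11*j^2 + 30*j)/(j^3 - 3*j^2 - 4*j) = (j^2 + 11*j + 30)/(j^2 - 3*j - 4)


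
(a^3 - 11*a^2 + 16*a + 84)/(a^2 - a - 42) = (a^2 - 4*a - 12)/(a + 6)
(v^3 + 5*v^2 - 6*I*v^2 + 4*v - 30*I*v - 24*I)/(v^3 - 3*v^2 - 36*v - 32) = (v - 6*I)/(v - 8)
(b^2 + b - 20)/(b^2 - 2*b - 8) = (b + 5)/(b + 2)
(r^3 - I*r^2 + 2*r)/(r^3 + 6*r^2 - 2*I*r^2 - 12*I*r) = (r + I)/(r + 6)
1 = 1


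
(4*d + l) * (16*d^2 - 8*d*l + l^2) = 64*d^3 - 16*d^2*l - 4*d*l^2 + l^3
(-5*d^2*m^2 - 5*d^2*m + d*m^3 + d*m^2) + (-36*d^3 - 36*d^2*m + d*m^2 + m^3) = -36*d^3 - 5*d^2*m^2 - 41*d^2*m + d*m^3 + 2*d*m^2 + m^3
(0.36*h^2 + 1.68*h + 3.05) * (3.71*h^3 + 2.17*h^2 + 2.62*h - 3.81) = 1.3356*h^5 + 7.014*h^4 + 15.9043*h^3 + 9.6485*h^2 + 1.5902*h - 11.6205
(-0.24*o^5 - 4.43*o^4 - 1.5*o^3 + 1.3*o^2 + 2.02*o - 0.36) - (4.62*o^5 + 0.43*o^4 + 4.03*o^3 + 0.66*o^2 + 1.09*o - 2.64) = -4.86*o^5 - 4.86*o^4 - 5.53*o^3 + 0.64*o^2 + 0.93*o + 2.28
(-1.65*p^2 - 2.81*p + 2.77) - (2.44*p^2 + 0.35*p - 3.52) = -4.09*p^2 - 3.16*p + 6.29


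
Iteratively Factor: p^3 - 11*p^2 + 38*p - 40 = (p - 5)*(p^2 - 6*p + 8) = (p - 5)*(p - 2)*(p - 4)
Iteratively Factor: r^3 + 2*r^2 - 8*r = (r - 2)*(r^2 + 4*r) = (r - 2)*(r + 4)*(r)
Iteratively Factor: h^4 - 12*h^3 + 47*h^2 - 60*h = (h - 4)*(h^3 - 8*h^2 + 15*h) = (h - 5)*(h - 4)*(h^2 - 3*h) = (h - 5)*(h - 4)*(h - 3)*(h)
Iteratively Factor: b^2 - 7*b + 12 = (b - 4)*(b - 3)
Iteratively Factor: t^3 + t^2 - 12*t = (t + 4)*(t^2 - 3*t) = t*(t + 4)*(t - 3)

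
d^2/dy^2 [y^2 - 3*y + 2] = 2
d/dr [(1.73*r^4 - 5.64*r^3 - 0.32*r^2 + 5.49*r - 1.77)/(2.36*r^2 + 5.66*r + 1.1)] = (8.1656*r^5 + 16.065*r^4 - 56.2328*r^3 - 33.3796*r^2 + 7.6504*r + 16.0572)/(5.5696*r^4 + 26.7152*r^3 + 37.2276*r^2 + 12.452*r + 1.21)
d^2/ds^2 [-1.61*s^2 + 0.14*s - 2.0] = -3.22000000000000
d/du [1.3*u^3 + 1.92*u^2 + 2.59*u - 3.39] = 3.9*u^2 + 3.84*u + 2.59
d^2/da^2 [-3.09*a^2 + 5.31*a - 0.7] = -6.18000000000000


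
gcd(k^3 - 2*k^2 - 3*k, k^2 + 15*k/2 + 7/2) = 1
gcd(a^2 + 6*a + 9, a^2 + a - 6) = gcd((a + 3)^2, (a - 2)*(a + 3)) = a + 3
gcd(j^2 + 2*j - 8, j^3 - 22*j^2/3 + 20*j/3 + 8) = j - 2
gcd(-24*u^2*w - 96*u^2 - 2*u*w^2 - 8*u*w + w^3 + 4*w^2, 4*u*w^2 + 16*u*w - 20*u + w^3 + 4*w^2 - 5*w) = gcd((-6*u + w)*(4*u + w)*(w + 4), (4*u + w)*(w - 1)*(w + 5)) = 4*u + w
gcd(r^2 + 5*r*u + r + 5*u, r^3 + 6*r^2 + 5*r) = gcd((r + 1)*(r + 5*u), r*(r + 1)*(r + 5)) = r + 1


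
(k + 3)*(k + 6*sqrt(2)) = k^2 + 3*k + 6*sqrt(2)*k + 18*sqrt(2)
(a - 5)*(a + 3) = a^2 - 2*a - 15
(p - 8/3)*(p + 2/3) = p^2 - 2*p - 16/9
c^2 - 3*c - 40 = (c - 8)*(c + 5)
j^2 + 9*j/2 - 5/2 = (j - 1/2)*(j + 5)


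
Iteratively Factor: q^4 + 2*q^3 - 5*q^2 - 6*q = (q)*(q^3 + 2*q^2 - 5*q - 6) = q*(q + 1)*(q^2 + q - 6) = q*(q - 2)*(q + 1)*(q + 3)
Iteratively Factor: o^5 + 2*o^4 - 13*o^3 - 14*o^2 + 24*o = (o)*(o^4 + 2*o^3 - 13*o^2 - 14*o + 24) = o*(o - 1)*(o^3 + 3*o^2 - 10*o - 24) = o*(o - 1)*(o + 4)*(o^2 - o - 6) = o*(o - 3)*(o - 1)*(o + 4)*(o + 2)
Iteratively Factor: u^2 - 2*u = (u - 2)*(u)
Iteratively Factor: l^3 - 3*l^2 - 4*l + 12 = (l - 3)*(l^2 - 4) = (l - 3)*(l - 2)*(l + 2)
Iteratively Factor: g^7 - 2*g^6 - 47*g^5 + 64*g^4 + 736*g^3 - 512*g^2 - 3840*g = (g - 5)*(g^6 + 3*g^5 - 32*g^4 - 96*g^3 + 256*g^2 + 768*g) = (g - 5)*(g - 4)*(g^5 + 7*g^4 - 4*g^3 - 112*g^2 - 192*g) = (g - 5)*(g - 4)^2*(g^4 + 11*g^3 + 40*g^2 + 48*g) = (g - 5)*(g - 4)^2*(g + 3)*(g^3 + 8*g^2 + 16*g) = (g - 5)*(g - 4)^2*(g + 3)*(g + 4)*(g^2 + 4*g) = (g - 5)*(g - 4)^2*(g + 3)*(g + 4)^2*(g)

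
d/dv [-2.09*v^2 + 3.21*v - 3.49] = 3.21 - 4.18*v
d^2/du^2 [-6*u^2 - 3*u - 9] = -12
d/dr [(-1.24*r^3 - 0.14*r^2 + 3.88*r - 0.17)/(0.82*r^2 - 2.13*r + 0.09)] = (-1.0168*r^4 + 5.2824*r^3 - 3.2182*r^2 + 0.2536*r - 0.0129000000000001)/(0.6724*r^4 - 3.4932*r^3 + 4.6845*r^2 - 0.3834*r + 0.0081)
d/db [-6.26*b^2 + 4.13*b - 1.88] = 4.13 - 12.52*b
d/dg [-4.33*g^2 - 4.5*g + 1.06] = -8.66*g - 4.5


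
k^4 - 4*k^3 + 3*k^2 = k^2*(k - 3)*(k - 1)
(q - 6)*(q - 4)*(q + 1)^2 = q^4 - 8*q^3 + 5*q^2 + 38*q + 24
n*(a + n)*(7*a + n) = 7*a^2*n + 8*a*n^2 + n^3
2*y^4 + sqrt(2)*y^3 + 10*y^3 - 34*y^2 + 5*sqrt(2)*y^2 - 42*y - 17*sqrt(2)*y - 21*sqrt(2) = (y - 3)*(y + 7)*(sqrt(2)*y + 1)*(sqrt(2)*y + sqrt(2))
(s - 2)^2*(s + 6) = s^3 + 2*s^2 - 20*s + 24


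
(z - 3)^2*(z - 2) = z^3 - 8*z^2 + 21*z - 18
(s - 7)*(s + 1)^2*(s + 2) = s^4 - 3*s^3 - 23*s^2 - 33*s - 14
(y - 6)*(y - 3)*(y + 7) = y^3 - 2*y^2 - 45*y + 126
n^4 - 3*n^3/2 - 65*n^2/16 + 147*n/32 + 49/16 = (n - 2)*(n - 7/4)*(n + 1/2)*(n + 7/4)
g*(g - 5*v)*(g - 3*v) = g^3 - 8*g^2*v + 15*g*v^2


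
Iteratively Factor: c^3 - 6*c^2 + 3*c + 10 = (c - 2)*(c^2 - 4*c - 5) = (c - 5)*(c - 2)*(c + 1)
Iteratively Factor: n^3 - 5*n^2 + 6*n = (n - 2)*(n^2 - 3*n) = n*(n - 2)*(n - 3)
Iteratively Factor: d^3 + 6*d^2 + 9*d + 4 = (d + 1)*(d^2 + 5*d + 4) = (d + 1)^2*(d + 4)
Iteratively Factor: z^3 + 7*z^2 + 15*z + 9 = (z + 3)*(z^2 + 4*z + 3) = (z + 1)*(z + 3)*(z + 3)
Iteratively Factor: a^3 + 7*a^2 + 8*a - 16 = (a + 4)*(a^2 + 3*a - 4) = (a + 4)^2*(a - 1)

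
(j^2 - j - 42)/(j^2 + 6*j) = (j - 7)/j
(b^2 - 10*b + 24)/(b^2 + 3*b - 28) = (b - 6)/(b + 7)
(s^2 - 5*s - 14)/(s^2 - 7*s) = (s + 2)/s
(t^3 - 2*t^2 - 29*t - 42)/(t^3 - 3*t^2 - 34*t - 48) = (t - 7)/(t - 8)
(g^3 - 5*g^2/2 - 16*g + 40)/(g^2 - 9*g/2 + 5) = (g^2 - 16)/(g - 2)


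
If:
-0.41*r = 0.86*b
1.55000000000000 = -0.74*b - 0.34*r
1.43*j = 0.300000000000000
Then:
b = -57.77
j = 0.21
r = 121.18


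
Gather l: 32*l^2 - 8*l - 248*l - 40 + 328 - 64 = 32*l^2 - 256*l + 224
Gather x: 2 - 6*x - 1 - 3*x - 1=-9*x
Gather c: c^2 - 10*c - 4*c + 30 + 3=c^2 - 14*c + 33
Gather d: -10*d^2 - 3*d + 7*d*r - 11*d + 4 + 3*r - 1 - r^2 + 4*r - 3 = -10*d^2 + d*(7*r - 14) - r^2 + 7*r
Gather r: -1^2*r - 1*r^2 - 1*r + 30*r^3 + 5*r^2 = 30*r^3 + 4*r^2 - 2*r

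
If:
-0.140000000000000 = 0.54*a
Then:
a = -0.26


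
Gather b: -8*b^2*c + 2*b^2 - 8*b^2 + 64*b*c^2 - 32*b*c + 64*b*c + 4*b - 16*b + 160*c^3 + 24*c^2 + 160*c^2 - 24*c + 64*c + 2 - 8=b^2*(-8*c - 6) + b*(64*c^2 + 32*c - 12) + 160*c^3 + 184*c^2 + 40*c - 6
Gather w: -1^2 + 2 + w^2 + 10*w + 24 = w^2 + 10*w + 25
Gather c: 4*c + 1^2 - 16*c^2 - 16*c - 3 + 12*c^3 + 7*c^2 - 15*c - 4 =12*c^3 - 9*c^2 - 27*c - 6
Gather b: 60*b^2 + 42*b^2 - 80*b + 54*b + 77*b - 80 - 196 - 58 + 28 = 102*b^2 + 51*b - 306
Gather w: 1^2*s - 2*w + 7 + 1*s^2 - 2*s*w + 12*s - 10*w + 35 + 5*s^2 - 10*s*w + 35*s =6*s^2 + 48*s + w*(-12*s - 12) + 42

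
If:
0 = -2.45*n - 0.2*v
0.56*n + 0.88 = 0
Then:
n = -1.57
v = 19.25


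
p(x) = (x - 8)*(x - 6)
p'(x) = 2*x - 14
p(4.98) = 3.08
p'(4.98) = -4.04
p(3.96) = 8.24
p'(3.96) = -6.08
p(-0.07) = 48.98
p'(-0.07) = -14.14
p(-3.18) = 102.63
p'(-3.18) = -20.36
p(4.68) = 4.38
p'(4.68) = -4.64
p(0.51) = 41.12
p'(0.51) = -12.98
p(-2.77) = 94.45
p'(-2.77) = -19.54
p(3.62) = 10.42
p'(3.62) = -6.76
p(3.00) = 15.00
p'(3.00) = -8.00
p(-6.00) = 168.00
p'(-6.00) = -26.00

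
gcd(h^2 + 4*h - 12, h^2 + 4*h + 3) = 1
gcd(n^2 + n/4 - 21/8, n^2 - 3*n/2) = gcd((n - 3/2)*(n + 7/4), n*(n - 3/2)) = n - 3/2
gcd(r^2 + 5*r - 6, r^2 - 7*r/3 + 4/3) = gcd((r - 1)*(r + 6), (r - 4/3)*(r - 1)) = r - 1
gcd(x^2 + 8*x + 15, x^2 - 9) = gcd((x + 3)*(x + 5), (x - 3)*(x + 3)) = x + 3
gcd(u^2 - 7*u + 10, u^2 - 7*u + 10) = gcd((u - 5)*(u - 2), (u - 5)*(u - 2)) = u^2 - 7*u + 10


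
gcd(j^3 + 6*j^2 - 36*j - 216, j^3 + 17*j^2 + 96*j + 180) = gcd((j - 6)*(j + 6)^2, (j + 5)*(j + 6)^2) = j^2 + 12*j + 36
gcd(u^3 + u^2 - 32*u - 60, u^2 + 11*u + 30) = u + 5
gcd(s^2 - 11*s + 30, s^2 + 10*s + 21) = 1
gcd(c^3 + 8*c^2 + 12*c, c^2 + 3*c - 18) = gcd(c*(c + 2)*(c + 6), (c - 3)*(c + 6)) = c + 6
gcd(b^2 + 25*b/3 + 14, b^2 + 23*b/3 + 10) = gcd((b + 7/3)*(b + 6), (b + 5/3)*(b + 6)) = b + 6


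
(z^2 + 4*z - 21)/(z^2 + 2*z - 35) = (z - 3)/(z - 5)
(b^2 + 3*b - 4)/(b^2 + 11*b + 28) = (b - 1)/(b + 7)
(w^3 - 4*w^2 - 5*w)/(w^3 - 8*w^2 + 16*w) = (w^2 - 4*w - 5)/(w^2 - 8*w + 16)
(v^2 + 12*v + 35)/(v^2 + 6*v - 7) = (v + 5)/(v - 1)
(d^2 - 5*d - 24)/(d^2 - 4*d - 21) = (d - 8)/(d - 7)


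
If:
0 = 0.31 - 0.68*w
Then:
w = 0.46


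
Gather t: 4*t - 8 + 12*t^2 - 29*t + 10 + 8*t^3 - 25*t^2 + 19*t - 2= 8*t^3 - 13*t^2 - 6*t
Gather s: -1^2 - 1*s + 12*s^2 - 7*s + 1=12*s^2 - 8*s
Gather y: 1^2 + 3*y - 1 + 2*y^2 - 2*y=2*y^2 + y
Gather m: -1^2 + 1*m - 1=m - 2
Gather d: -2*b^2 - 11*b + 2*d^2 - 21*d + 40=-2*b^2 - 11*b + 2*d^2 - 21*d + 40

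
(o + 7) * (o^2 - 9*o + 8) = o^3 - 2*o^2 - 55*o + 56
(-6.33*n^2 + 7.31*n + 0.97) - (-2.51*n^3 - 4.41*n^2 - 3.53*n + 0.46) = 2.51*n^3 - 1.92*n^2 + 10.84*n + 0.51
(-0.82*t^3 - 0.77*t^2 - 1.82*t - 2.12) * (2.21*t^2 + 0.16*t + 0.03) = -1.8122*t^5 - 1.8329*t^4 - 4.17*t^3 - 4.9995*t^2 - 0.3938*t - 0.0636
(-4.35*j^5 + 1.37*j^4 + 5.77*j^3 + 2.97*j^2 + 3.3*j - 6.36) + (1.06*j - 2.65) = -4.35*j^5 + 1.37*j^4 + 5.77*j^3 + 2.97*j^2 + 4.36*j - 9.01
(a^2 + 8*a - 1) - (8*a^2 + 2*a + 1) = -7*a^2 + 6*a - 2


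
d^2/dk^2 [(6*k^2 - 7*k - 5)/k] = -10/k^3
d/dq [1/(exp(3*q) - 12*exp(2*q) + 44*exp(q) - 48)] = (-3*exp(2*q) + 24*exp(q) - 44)*exp(q)/(exp(3*q) - 12*exp(2*q) + 44*exp(q) - 48)^2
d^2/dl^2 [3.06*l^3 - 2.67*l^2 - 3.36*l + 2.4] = 18.36*l - 5.34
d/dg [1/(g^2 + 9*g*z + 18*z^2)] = (-2*g - 9*z)/(g^2 + 9*g*z + 18*z^2)^2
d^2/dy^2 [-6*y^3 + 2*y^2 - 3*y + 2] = 4 - 36*y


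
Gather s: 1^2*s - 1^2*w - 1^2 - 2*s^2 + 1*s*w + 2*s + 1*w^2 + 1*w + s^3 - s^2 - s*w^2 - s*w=s^3 - 3*s^2 + s*(3 - w^2) + w^2 - 1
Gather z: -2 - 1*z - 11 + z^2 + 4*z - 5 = z^2 + 3*z - 18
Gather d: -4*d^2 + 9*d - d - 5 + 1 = -4*d^2 + 8*d - 4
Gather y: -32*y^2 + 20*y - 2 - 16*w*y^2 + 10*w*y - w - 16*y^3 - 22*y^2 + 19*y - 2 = -w - 16*y^3 + y^2*(-16*w - 54) + y*(10*w + 39) - 4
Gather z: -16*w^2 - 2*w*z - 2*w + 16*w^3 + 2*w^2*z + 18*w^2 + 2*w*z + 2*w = 16*w^3 + 2*w^2*z + 2*w^2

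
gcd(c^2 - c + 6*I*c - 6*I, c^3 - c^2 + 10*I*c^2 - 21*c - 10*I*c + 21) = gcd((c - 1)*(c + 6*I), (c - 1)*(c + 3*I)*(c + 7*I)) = c - 1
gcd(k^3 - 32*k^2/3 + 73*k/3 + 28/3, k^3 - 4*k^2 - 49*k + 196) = k^2 - 11*k + 28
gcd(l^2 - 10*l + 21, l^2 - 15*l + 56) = l - 7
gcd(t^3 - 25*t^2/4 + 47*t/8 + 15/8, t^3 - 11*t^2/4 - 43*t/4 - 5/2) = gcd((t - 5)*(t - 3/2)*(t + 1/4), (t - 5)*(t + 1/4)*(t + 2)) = t^2 - 19*t/4 - 5/4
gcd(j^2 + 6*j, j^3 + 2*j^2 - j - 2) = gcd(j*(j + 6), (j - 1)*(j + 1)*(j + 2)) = 1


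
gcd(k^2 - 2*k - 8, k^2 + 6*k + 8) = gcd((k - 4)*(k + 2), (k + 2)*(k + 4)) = k + 2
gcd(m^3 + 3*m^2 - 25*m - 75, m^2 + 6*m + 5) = m + 5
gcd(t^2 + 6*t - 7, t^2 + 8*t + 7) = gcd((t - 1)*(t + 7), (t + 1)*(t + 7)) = t + 7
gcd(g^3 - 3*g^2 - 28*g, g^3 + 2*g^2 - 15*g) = g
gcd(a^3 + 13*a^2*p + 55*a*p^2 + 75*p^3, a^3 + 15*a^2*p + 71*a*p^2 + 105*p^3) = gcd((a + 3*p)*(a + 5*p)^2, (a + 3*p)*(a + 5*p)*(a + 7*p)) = a^2 + 8*a*p + 15*p^2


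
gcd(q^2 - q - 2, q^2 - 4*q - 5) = q + 1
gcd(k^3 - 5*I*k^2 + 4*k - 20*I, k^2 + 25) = k - 5*I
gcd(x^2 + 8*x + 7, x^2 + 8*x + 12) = 1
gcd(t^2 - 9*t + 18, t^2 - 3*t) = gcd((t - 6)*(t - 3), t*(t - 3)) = t - 3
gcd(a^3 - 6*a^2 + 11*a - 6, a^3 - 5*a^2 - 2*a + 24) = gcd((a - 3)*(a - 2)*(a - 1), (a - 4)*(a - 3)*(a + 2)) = a - 3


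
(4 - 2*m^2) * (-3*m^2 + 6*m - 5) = 6*m^4 - 12*m^3 - 2*m^2 + 24*m - 20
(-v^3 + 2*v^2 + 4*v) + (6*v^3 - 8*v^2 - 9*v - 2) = 5*v^3 - 6*v^2 - 5*v - 2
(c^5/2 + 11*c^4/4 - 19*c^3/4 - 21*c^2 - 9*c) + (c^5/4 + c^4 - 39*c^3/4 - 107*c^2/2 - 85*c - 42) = 3*c^5/4 + 15*c^4/4 - 29*c^3/2 - 149*c^2/2 - 94*c - 42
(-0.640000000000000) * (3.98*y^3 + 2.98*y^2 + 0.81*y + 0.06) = -2.5472*y^3 - 1.9072*y^2 - 0.5184*y - 0.0384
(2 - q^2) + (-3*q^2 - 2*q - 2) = -4*q^2 - 2*q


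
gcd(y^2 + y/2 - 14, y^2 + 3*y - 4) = y + 4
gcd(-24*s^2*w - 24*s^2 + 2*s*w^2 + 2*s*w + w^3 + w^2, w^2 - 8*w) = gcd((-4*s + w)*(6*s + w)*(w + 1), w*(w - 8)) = 1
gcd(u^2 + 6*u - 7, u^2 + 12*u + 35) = u + 7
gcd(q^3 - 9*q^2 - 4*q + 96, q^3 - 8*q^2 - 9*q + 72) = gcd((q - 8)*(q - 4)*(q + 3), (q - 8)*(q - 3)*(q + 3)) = q^2 - 5*q - 24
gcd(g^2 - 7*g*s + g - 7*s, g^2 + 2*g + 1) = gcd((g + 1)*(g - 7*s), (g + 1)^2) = g + 1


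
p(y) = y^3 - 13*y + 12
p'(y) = 3*y^2 - 13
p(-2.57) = 28.44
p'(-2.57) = 6.81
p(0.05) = 11.35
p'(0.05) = -12.99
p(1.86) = -5.75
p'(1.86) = -2.62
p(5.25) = 88.45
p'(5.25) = 69.69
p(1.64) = -4.91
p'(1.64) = -4.93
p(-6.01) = -126.95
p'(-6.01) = 95.36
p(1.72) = -5.27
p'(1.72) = -4.12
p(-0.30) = 15.87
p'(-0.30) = -12.73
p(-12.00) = -1560.00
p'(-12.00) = 419.00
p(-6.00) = -126.00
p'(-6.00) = 95.00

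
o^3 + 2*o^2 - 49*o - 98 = (o - 7)*(o + 2)*(o + 7)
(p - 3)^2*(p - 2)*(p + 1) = p^4 - 7*p^3 + 13*p^2 + 3*p - 18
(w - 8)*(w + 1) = w^2 - 7*w - 8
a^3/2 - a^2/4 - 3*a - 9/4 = (a/2 + 1/2)*(a - 3)*(a + 3/2)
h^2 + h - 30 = (h - 5)*(h + 6)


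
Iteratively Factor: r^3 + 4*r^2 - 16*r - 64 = (r - 4)*(r^2 + 8*r + 16) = (r - 4)*(r + 4)*(r + 4)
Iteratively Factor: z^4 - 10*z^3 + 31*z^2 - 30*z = (z - 5)*(z^3 - 5*z^2 + 6*z) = (z - 5)*(z - 3)*(z^2 - 2*z) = z*(z - 5)*(z - 3)*(z - 2)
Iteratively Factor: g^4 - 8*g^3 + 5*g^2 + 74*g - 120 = (g - 5)*(g^3 - 3*g^2 - 10*g + 24) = (g - 5)*(g + 3)*(g^2 - 6*g + 8) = (g - 5)*(g - 2)*(g + 3)*(g - 4)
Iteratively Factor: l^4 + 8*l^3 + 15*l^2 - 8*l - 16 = (l - 1)*(l^3 + 9*l^2 + 24*l + 16) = (l - 1)*(l + 4)*(l^2 + 5*l + 4) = (l - 1)*(l + 4)^2*(l + 1)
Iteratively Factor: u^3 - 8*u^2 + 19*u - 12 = (u - 1)*(u^2 - 7*u + 12) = (u - 3)*(u - 1)*(u - 4)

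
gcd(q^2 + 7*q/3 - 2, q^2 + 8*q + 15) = q + 3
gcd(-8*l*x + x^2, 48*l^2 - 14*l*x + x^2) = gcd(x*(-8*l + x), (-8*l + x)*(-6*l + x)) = -8*l + x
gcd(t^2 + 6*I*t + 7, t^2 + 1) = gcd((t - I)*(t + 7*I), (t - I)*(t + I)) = t - I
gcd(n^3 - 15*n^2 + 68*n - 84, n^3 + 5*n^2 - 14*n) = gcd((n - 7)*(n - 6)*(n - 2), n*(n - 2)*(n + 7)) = n - 2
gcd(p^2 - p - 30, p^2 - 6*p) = p - 6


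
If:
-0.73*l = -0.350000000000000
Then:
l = 0.48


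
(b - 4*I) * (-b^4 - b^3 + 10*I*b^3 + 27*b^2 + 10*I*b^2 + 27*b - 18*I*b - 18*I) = -b^5 - b^4 + 14*I*b^4 + 67*b^3 + 14*I*b^3 + 67*b^2 - 126*I*b^2 - 72*b - 126*I*b - 72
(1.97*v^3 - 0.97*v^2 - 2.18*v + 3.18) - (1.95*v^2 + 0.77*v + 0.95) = 1.97*v^3 - 2.92*v^2 - 2.95*v + 2.23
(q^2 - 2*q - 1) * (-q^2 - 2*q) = -q^4 + 5*q^2 + 2*q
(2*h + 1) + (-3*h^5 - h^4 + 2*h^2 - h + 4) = -3*h^5 - h^4 + 2*h^2 + h + 5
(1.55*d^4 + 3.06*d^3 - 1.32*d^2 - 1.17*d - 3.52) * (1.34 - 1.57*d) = -2.4335*d^5 - 2.7272*d^4 + 6.1728*d^3 + 0.0680999999999998*d^2 + 3.9586*d - 4.7168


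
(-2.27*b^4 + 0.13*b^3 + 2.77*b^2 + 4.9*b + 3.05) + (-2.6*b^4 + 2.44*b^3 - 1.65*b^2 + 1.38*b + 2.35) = -4.87*b^4 + 2.57*b^3 + 1.12*b^2 + 6.28*b + 5.4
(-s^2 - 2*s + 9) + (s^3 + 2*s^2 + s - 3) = s^3 + s^2 - s + 6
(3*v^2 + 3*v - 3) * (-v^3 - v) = -3*v^5 - 3*v^4 - 3*v^2 + 3*v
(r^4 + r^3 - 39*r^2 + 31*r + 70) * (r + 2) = r^5 + 3*r^4 - 37*r^3 - 47*r^2 + 132*r + 140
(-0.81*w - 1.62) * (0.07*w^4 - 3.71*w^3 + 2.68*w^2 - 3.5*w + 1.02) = -0.0567*w^5 + 2.8917*w^4 + 3.8394*w^3 - 1.5066*w^2 + 4.8438*w - 1.6524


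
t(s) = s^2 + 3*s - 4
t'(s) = 2*s + 3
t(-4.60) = 3.36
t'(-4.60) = -6.20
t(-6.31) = 16.89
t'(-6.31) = -9.62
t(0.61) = -1.80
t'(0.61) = 4.22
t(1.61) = 3.42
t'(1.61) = 6.22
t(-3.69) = -1.45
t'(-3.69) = -4.38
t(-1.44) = -6.25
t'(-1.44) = 0.12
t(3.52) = 18.95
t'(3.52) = 10.04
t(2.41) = 9.04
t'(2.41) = 7.82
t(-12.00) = 104.00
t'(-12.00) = -21.00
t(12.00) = 176.00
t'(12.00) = 27.00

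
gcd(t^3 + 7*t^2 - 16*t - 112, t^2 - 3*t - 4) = t - 4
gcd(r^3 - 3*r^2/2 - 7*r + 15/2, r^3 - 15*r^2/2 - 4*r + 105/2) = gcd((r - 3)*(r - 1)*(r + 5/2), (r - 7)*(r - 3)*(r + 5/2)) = r^2 - r/2 - 15/2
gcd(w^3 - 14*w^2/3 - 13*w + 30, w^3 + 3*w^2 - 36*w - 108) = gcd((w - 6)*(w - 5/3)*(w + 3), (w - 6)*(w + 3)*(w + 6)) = w^2 - 3*w - 18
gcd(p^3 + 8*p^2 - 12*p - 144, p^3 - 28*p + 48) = p^2 + 2*p - 24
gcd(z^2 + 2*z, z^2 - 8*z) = z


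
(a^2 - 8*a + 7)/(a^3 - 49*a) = (a - 1)/(a*(a + 7))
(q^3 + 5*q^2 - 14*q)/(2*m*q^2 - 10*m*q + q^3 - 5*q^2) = (q^2 + 5*q - 14)/(2*m*q - 10*m + q^2 - 5*q)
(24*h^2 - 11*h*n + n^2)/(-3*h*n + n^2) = (-8*h + n)/n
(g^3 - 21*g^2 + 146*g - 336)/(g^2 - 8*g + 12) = (g^2 - 15*g + 56)/(g - 2)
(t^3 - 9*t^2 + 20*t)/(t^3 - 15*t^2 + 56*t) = (t^2 - 9*t + 20)/(t^2 - 15*t + 56)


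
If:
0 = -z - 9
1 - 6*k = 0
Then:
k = 1/6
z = -9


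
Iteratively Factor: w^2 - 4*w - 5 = (w + 1)*(w - 5)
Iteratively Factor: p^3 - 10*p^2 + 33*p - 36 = (p - 3)*(p^2 - 7*p + 12) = (p - 3)^2*(p - 4)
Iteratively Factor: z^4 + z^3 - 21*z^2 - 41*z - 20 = (z + 1)*(z^3 - 21*z - 20) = (z + 1)^2*(z^2 - z - 20) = (z - 5)*(z + 1)^2*(z + 4)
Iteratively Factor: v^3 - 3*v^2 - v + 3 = (v + 1)*(v^2 - 4*v + 3) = (v - 3)*(v + 1)*(v - 1)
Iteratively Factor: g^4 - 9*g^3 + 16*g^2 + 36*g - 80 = (g - 5)*(g^3 - 4*g^2 - 4*g + 16) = (g - 5)*(g + 2)*(g^2 - 6*g + 8) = (g - 5)*(g - 4)*(g + 2)*(g - 2)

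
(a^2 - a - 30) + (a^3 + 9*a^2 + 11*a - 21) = a^3 + 10*a^2 + 10*a - 51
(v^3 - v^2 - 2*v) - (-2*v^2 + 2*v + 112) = v^3 + v^2 - 4*v - 112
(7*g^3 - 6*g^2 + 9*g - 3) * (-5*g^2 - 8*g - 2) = -35*g^5 - 26*g^4 - 11*g^3 - 45*g^2 + 6*g + 6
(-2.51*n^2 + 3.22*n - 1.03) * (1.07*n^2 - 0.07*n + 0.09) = -2.6857*n^4 + 3.6211*n^3 - 1.5534*n^2 + 0.3619*n - 0.0927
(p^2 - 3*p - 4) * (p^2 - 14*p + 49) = p^4 - 17*p^3 + 87*p^2 - 91*p - 196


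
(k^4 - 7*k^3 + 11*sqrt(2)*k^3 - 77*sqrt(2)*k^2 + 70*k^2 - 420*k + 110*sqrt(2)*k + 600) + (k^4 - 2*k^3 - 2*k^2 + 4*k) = 2*k^4 - 9*k^3 + 11*sqrt(2)*k^3 - 77*sqrt(2)*k^2 + 68*k^2 - 416*k + 110*sqrt(2)*k + 600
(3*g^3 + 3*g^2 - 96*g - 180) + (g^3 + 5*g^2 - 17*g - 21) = 4*g^3 + 8*g^2 - 113*g - 201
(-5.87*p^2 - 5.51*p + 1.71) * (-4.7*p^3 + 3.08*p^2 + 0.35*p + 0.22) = 27.589*p^5 + 7.8174*p^4 - 27.0623*p^3 + 2.0469*p^2 - 0.6137*p + 0.3762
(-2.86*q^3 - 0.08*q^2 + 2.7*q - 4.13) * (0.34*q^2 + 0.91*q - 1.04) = -0.9724*q^5 - 2.6298*q^4 + 3.8196*q^3 + 1.136*q^2 - 6.5663*q + 4.2952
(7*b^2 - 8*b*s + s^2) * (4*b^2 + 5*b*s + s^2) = 28*b^4 + 3*b^3*s - 29*b^2*s^2 - 3*b*s^3 + s^4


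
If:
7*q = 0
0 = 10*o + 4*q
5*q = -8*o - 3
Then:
No Solution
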